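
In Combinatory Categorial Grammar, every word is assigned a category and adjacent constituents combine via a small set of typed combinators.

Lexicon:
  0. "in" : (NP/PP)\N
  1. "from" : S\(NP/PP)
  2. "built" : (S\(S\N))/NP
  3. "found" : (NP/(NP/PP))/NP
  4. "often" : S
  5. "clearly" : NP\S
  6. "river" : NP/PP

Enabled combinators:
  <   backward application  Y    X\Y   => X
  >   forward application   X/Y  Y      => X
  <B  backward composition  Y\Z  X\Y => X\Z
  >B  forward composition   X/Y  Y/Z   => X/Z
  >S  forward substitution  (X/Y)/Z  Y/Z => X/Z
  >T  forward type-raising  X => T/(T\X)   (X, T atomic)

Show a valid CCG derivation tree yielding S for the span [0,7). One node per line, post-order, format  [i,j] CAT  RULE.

[0,7] S   <
  [0,2] S\N   <B
    [0,1] "in" : (NP/PP)\N
    [1,2] "from" : S\(NP/PP)
  [2,7] S\(S\N)   >
    [2,3] "built" : (S\(S\N))/NP
    [3,7] NP   >
      [3,6] NP/(NP/PP)   >
        [3,4] "found" : (NP/(NP/PP))/NP
        [4,6] NP   <
          [4,5] "often" : S
          [5,6] "clearly" : NP\S
      [6,7] "river" : NP/PP

[0,1] (NP/PP)\N  lex  "in"
[1,2] S\(NP/PP)  lex  "from"
[0,2] S\N  <B  k=1
[2,3] (S\(S\N))/NP  lex  "built"
[3,4] (NP/(NP/PP))/NP  lex  "found"
[4,5] S  lex  "often"
[5,6] NP\S  lex  "clearly"
[4,6] NP  <  k=5
[3,6] NP/(NP/PP)  >  k=4
[6,7] NP/PP  lex  "river"
[3,7] NP  >  k=6
[2,7] S\(S\N)  >  k=3
[0,7] S  <  k=2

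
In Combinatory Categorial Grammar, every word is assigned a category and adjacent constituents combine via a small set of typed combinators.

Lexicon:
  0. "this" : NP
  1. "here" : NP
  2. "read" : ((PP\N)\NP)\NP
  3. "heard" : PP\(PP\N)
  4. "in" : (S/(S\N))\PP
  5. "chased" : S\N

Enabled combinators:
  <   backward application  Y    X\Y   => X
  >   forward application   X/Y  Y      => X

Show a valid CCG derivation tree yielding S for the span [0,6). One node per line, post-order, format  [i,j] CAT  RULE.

[0,6] S   >
  [0,5] S/(S\N)   <
    [0,4] PP   <
      [0,3] PP\N   <
        [0,1] "this" : NP
        [1,3] (PP\N)\NP   <
          [1,2] "here" : NP
          [2,3] "read" : ((PP\N)\NP)\NP
      [3,4] "heard" : PP\(PP\N)
    [4,5] "in" : (S/(S\N))\PP
  [5,6] "chased" : S\N

[0,1] NP  lex  "this"
[1,2] NP  lex  "here"
[2,3] ((PP\N)\NP)\NP  lex  "read"
[1,3] (PP\N)\NP  <  k=2
[0,3] PP\N  <  k=1
[3,4] PP\(PP\N)  lex  "heard"
[0,4] PP  <  k=3
[4,5] (S/(S\N))\PP  lex  "in"
[0,5] S/(S\N)  <  k=4
[5,6] S\N  lex  "chased"
[0,6] S  >  k=5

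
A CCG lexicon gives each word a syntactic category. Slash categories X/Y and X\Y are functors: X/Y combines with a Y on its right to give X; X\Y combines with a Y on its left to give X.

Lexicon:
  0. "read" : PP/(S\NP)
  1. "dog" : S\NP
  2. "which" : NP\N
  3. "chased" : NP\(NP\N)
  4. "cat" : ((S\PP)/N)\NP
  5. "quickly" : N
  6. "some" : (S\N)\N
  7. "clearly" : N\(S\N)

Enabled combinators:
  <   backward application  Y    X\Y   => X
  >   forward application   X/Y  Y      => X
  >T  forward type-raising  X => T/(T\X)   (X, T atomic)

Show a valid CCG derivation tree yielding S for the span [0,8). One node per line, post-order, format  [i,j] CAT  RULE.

[0,8] S   <
  [0,2] PP   >
    [0,1] "read" : PP/(S\NP)
    [1,2] "dog" : S\NP
  [2,8] S\PP   >
    [2,5] (S\PP)/N   <
      [2,4] NP   <
        [2,3] "which" : NP\N
        [3,4] "chased" : NP\(NP\N)
      [4,5] "cat" : ((S\PP)/N)\NP
    [5,8] N   <
      [5,7] S\N   <
        [5,6] "quickly" : N
        [6,7] "some" : (S\N)\N
      [7,8] "clearly" : N\(S\N)

[0,1] PP/(S\NP)  lex  "read"
[1,2] S\NP  lex  "dog"
[0,2] PP  >  k=1
[2,3] NP\N  lex  "which"
[3,4] NP\(NP\N)  lex  "chased"
[2,4] NP  <  k=3
[4,5] ((S\PP)/N)\NP  lex  "cat"
[2,5] (S\PP)/N  <  k=4
[5,6] N  lex  "quickly"
[6,7] (S\N)\N  lex  "some"
[5,7] S\N  <  k=6
[7,8] N\(S\N)  lex  "clearly"
[5,8] N  <  k=7
[2,8] S\PP  >  k=5
[0,8] S  <  k=2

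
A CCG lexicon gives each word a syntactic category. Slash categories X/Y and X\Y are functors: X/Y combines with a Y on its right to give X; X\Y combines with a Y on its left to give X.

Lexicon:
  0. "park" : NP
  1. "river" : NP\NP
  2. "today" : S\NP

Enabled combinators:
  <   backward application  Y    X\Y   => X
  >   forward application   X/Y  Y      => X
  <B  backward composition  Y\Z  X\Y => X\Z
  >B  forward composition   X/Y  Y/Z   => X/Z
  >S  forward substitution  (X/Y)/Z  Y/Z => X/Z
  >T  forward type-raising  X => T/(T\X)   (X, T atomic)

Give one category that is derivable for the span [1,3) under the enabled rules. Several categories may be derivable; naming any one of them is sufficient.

S\NP

[0,3] S   <
  [0,1] "park" : NP
  [1,3] S\NP   <B
    [1,2] "river" : NP\NP
    [2,3] "today" : S\NP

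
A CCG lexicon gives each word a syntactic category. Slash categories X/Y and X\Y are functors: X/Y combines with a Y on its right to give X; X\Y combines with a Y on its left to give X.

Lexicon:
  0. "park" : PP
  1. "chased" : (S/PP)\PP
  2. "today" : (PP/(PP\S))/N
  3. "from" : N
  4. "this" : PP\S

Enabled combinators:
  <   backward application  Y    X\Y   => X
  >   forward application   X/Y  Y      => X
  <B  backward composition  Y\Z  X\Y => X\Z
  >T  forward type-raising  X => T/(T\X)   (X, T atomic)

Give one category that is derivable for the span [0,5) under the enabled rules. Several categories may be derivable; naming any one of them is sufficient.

[0,5] S   >
  [0,2] S/PP   <
    [0,1] "park" : PP
    [1,2] "chased" : (S/PP)\PP
  [2,5] PP   >
    [2,4] PP/(PP\S)   >
      [2,3] "today" : (PP/(PP\S))/N
      [3,4] "from" : N
    [4,5] "this" : PP\S

S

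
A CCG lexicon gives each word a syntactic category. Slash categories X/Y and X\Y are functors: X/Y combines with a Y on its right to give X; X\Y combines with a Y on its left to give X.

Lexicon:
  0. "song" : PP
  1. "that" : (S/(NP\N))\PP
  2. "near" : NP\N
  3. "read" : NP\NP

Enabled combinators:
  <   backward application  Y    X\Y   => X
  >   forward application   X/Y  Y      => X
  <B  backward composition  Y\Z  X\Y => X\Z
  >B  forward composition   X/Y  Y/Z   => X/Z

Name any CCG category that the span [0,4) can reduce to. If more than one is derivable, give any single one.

S

[0,4] S   >
  [0,2] S/(NP\N)   <
    [0,1] "song" : PP
    [1,2] "that" : (S/(NP\N))\PP
  [2,4] NP\N   <B
    [2,3] "near" : NP\N
    [3,4] "read" : NP\NP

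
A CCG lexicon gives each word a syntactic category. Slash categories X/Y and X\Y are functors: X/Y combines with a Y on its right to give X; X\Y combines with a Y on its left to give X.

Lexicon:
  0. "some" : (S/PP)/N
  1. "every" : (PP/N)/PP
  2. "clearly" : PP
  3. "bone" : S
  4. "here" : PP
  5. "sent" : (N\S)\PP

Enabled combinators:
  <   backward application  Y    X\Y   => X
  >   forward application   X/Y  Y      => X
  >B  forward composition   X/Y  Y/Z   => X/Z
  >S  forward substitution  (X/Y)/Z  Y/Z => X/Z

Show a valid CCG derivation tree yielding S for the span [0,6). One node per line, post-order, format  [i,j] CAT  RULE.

[0,6] S   >
  [0,3] S/N   >S
    [0,1] "some" : (S/PP)/N
    [1,3] PP/N   >
      [1,2] "every" : (PP/N)/PP
      [2,3] "clearly" : PP
  [3,6] N   <
    [3,4] "bone" : S
    [4,6] N\S   <
      [4,5] "here" : PP
      [5,6] "sent" : (N\S)\PP

[0,1] (S/PP)/N  lex  "some"
[1,2] (PP/N)/PP  lex  "every"
[2,3] PP  lex  "clearly"
[1,3] PP/N  >  k=2
[0,3] S/N  >S  k=1
[3,4] S  lex  "bone"
[4,5] PP  lex  "here"
[5,6] (N\S)\PP  lex  "sent"
[4,6] N\S  <  k=5
[3,6] N  <  k=4
[0,6] S  >  k=3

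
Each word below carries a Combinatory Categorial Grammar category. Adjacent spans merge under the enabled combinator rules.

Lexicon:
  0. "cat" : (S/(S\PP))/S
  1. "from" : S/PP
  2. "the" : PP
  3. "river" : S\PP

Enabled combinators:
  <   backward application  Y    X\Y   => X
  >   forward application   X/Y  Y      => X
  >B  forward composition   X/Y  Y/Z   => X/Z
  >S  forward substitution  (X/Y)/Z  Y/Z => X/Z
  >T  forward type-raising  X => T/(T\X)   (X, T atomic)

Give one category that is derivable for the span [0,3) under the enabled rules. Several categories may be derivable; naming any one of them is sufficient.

[0,4] S   >
  [0,3] S/(S\PP)   >
    [0,1] "cat" : (S/(S\PP))/S
    [1,3] S   >
      [1,2] "from" : S/PP
      [2,3] "the" : PP
  [3,4] "river" : S\PP

S/(S\PP)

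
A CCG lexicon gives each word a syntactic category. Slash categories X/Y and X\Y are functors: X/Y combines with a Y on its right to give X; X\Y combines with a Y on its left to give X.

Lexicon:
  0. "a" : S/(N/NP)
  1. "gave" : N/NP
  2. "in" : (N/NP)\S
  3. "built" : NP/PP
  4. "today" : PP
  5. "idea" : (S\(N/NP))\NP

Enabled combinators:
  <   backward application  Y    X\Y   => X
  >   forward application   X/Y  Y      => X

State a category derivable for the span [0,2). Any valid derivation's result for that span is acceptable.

S

[0,6] S   <
  [0,3] N/NP   <
    [0,2] S   >
      [0,1] "a" : S/(N/NP)
      [1,2] "gave" : N/NP
    [2,3] "in" : (N/NP)\S
  [3,6] S\(N/NP)   <
    [3,5] NP   >
      [3,4] "built" : NP/PP
      [4,5] "today" : PP
    [5,6] "idea" : (S\(N/NP))\NP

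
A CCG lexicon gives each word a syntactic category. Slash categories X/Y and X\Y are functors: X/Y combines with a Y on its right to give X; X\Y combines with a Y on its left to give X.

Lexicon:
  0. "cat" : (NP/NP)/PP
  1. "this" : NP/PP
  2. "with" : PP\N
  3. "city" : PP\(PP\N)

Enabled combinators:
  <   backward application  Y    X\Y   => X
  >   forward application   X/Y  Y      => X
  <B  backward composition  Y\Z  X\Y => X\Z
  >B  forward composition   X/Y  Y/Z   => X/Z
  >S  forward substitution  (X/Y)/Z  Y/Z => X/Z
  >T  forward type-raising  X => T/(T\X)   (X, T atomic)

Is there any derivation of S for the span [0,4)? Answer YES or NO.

(NP/NP)/PP NP/PP PP\N PP\(PP\N)
CKY chart[0,4] = {(NP/NP)/(PP\NP), N/(N\NP), NP, NP/(NP\NP), NP/(PP\PP), PP/(PP\NP), S/(S\NP)}; S ∉ chart

NO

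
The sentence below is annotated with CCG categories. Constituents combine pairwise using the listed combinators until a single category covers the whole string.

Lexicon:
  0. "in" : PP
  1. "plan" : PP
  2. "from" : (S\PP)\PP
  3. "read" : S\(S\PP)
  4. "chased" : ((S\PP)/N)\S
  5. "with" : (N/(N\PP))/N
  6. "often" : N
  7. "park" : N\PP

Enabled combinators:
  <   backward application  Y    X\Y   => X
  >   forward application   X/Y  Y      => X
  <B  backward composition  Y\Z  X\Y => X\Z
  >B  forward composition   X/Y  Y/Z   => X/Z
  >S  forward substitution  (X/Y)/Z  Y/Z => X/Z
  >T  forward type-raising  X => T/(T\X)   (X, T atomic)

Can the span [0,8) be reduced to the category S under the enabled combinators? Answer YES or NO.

[0,8] S   >
  [0,1] S/(S\PP)   >T
    [0,1] "in" : PP
  [1,8] S\PP   >
    [1,5] (S\PP)/N   <
      [1,4] S   <
        [1,3] S\PP   <
          [1,2] "plan" : PP
          [2,3] "from" : (S\PP)\PP
        [3,4] "read" : S\(S\PP)
      [4,5] "chased" : ((S\PP)/N)\S
    [5,8] N   >
      [5,7] N/(N\PP)   >
        [5,6] "with" : (N/(N\PP))/N
        [6,7] "often" : N
      [7,8] "park" : N\PP

YES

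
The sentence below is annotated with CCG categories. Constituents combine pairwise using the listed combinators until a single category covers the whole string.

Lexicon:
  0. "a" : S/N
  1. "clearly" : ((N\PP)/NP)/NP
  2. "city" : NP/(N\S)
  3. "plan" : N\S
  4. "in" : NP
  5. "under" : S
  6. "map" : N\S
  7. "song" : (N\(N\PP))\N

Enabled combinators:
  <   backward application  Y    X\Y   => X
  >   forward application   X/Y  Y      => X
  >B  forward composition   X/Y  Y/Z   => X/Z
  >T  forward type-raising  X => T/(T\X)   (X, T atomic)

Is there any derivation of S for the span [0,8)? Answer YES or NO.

YES

[0,8] S   >
  [0,1] "a" : S/N
  [1,8] N   <
    [1,5] N\PP   >
      [1,4] (N\PP)/NP   >
        [1,2] "clearly" : ((N\PP)/NP)/NP
        [2,4] NP   >
          [2,3] "city" : NP/(N\S)
          [3,4] "plan" : N\S
      [4,5] "in" : NP
    [5,8] N\(N\PP)   <
      [5,7] N   >
        [5,6] N/(N\S)   >T
          [5,6] "under" : S
        [6,7] "map" : N\S
      [7,8] "song" : (N\(N\PP))\N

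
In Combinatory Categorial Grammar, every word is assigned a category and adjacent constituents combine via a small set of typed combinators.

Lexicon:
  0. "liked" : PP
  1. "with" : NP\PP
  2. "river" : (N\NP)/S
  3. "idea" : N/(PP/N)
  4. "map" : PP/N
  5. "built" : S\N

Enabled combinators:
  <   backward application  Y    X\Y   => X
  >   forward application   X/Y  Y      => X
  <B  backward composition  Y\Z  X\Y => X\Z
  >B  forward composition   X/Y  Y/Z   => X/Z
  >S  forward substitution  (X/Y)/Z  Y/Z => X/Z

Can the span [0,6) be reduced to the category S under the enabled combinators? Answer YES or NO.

PP NP\PP (N\NP)/S N/(PP/N) PP/N S\N
CKY chart[0,6] = {N}; S ∉ chart

NO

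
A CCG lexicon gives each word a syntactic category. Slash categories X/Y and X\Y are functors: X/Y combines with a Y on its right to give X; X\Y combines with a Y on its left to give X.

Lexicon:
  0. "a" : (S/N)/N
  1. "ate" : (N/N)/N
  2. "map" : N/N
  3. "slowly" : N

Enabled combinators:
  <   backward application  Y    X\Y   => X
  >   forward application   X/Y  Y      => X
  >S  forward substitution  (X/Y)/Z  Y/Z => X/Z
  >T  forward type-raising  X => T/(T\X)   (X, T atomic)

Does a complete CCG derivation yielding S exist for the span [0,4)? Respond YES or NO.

[0,4] S   >
  [0,3] S/N   >S
    [0,1] "a" : (S/N)/N
    [1,3] N/N   >S
      [1,2] "ate" : (N/N)/N
      [2,3] "map" : N/N
  [3,4] "slowly" : N

YES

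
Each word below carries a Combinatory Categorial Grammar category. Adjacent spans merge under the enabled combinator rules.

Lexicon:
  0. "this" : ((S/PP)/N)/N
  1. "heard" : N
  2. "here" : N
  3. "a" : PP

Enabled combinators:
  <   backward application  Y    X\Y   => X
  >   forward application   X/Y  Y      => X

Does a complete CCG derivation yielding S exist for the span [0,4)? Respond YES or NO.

YES

[0,4] S   >
  [0,3] S/PP   >
    [0,2] (S/PP)/N   >
      [0,1] "this" : ((S/PP)/N)/N
      [1,2] "heard" : N
    [2,3] "here" : N
  [3,4] "a" : PP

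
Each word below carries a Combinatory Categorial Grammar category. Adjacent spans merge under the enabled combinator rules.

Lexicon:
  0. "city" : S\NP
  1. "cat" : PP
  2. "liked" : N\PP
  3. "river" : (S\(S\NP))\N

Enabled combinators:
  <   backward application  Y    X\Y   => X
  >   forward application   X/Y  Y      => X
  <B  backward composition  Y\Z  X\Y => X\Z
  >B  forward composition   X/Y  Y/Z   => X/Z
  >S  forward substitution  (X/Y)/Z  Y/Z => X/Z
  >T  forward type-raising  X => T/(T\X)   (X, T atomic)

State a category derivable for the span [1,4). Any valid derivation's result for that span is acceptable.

S\(S\NP)

[0,4] S   <
  [0,1] "city" : S\NP
  [1,4] S\(S\NP)   <
    [1,3] N   >
      [1,2] N/(N\PP)   >T
        [1,2] "cat" : PP
      [2,3] "liked" : N\PP
    [3,4] "river" : (S\(S\NP))\N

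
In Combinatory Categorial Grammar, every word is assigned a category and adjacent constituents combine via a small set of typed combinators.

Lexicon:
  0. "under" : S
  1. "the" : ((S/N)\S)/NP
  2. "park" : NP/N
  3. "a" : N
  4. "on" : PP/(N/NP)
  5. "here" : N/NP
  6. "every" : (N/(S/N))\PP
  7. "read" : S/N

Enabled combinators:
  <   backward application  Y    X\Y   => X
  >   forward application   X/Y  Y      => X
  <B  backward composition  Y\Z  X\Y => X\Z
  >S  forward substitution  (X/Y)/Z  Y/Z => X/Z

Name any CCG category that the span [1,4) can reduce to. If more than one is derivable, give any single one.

(S/N)\S

[0,8] S   >
  [0,4] S/N   <
    [0,1] "under" : S
    [1,4] (S/N)\S   >
      [1,2] "the" : ((S/N)\S)/NP
      [2,4] NP   >
        [2,3] "park" : NP/N
        [3,4] "a" : N
  [4,8] N   >
    [4,7] N/(S/N)   <
      [4,6] PP   >
        [4,5] "on" : PP/(N/NP)
        [5,6] "here" : N/NP
      [6,7] "every" : (N/(S/N))\PP
    [7,8] "read" : S/N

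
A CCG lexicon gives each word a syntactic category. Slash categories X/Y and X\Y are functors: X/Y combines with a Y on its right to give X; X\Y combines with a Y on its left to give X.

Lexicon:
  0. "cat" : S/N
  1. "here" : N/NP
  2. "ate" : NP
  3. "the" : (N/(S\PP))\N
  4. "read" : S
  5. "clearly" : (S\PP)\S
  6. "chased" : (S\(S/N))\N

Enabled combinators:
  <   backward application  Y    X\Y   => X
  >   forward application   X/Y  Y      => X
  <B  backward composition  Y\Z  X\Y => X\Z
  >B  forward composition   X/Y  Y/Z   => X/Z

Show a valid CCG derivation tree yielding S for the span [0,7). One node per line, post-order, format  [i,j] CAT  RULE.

[0,7] S   <
  [0,1] "cat" : S/N
  [1,7] S\(S/N)   <
    [1,6] N   >
      [1,4] N/(S\PP)   <
        [1,3] N   >
          [1,2] "here" : N/NP
          [2,3] "ate" : NP
        [3,4] "the" : (N/(S\PP))\N
      [4,6] S\PP   <
        [4,5] "read" : S
        [5,6] "clearly" : (S\PP)\S
    [6,7] "chased" : (S\(S/N))\N

[0,1] S/N  lex  "cat"
[1,2] N/NP  lex  "here"
[2,3] NP  lex  "ate"
[1,3] N  >  k=2
[3,4] (N/(S\PP))\N  lex  "the"
[1,4] N/(S\PP)  <  k=3
[4,5] S  lex  "read"
[5,6] (S\PP)\S  lex  "clearly"
[4,6] S\PP  <  k=5
[1,6] N  >  k=4
[6,7] (S\(S/N))\N  lex  "chased"
[1,7] S\(S/N)  <  k=6
[0,7] S  <  k=1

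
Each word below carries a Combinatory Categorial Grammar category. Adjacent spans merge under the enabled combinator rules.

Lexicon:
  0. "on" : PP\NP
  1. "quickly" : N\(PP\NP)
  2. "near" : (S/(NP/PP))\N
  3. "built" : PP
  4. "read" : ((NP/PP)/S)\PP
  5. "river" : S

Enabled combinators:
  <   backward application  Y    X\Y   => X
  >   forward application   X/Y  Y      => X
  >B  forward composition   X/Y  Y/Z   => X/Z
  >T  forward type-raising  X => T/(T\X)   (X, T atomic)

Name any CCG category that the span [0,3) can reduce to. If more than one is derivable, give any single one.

S/(NP/PP)

[0,6] S   >
  [0,3] S/(NP/PP)   <
    [0,2] N   <
      [0,1] "on" : PP\NP
      [1,2] "quickly" : N\(PP\NP)
    [2,3] "near" : (S/(NP/PP))\N
  [3,6] NP/PP   >
    [3,5] (NP/PP)/S   <
      [3,4] "built" : PP
      [4,5] "read" : ((NP/PP)/S)\PP
    [5,6] "river" : S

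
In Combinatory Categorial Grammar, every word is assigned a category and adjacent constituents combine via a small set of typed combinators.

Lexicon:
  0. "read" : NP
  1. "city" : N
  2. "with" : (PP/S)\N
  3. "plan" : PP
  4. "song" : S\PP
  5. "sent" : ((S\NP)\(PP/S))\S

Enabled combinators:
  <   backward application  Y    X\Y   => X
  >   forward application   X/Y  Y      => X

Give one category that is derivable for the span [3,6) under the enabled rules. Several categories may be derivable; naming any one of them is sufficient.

[0,6] S   <
  [0,1] "read" : NP
  [1,6] S\NP   <
    [1,3] PP/S   <
      [1,2] "city" : N
      [2,3] "with" : (PP/S)\N
    [3,6] (S\NP)\(PP/S)   <
      [3,5] S   <
        [3,4] "plan" : PP
        [4,5] "song" : S\PP
      [5,6] "sent" : ((S\NP)\(PP/S))\S

(S\NP)\(PP/S)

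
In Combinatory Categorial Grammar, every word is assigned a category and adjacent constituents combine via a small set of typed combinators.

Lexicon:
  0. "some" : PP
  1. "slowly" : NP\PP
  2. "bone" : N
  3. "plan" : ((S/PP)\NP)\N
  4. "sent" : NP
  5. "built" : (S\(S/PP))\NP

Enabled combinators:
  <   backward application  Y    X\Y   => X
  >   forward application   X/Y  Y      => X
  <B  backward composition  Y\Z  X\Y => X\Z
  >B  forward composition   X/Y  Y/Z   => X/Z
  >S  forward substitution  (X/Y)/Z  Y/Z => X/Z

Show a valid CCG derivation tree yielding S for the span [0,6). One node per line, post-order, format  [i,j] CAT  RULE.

[0,6] S   <
  [0,2] NP   <
    [0,1] "some" : PP
    [1,2] "slowly" : NP\PP
  [2,6] S\NP   <B
    [2,4] (S/PP)\NP   <
      [2,3] "bone" : N
      [3,4] "plan" : ((S/PP)\NP)\N
    [4,6] S\(S/PP)   <
      [4,5] "sent" : NP
      [5,6] "built" : (S\(S/PP))\NP

[0,1] PP  lex  "some"
[1,2] NP\PP  lex  "slowly"
[0,2] NP  <  k=1
[2,3] N  lex  "bone"
[3,4] ((S/PP)\NP)\N  lex  "plan"
[2,4] (S/PP)\NP  <  k=3
[4,5] NP  lex  "sent"
[5,6] (S\(S/PP))\NP  lex  "built"
[4,6] S\(S/PP)  <  k=5
[2,6] S\NP  <B  k=4
[0,6] S  <  k=2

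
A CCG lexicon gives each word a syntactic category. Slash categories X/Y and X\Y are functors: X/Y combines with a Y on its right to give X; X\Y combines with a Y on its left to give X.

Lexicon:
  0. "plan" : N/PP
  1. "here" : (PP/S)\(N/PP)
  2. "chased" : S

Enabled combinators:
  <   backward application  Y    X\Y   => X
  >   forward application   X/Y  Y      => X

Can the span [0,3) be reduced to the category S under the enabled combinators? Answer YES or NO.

NO

N/PP (PP/S)\(N/PP) S
CKY chart[0,3] = {PP}; S ∉ chart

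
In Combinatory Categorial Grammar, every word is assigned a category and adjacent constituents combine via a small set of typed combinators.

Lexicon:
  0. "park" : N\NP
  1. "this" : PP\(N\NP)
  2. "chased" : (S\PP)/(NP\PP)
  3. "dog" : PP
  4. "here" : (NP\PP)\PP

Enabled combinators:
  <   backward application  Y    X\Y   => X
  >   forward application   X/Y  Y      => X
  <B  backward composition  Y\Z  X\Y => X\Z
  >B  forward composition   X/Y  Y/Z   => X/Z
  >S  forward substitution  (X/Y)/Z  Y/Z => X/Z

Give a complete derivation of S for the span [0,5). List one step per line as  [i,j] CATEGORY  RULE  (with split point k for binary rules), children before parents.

[0,1] N\NP  lex  "park"
[1,2] PP\(N\NP)  lex  "this"
[0,2] PP  <  k=1
[2,3] (S\PP)/(NP\PP)  lex  "chased"
[3,4] PP  lex  "dog"
[4,5] (NP\PP)\PP  lex  "here"
[3,5] NP\PP  <  k=4
[2,5] S\PP  >  k=3
[0,5] S  <  k=2

[0,5] S   <
  [0,2] PP   <
    [0,1] "park" : N\NP
    [1,2] "this" : PP\(N\NP)
  [2,5] S\PP   >
    [2,3] "chased" : (S\PP)/(NP\PP)
    [3,5] NP\PP   <
      [3,4] "dog" : PP
      [4,5] "here" : (NP\PP)\PP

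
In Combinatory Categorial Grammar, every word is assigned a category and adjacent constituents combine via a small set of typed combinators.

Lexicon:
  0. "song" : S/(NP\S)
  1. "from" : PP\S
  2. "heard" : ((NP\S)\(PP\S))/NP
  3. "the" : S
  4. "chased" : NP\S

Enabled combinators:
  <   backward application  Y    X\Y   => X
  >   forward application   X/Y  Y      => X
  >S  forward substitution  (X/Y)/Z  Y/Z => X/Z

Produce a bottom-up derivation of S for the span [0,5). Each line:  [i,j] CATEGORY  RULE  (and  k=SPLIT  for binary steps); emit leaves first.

[0,1] S/(NP\S)  lex  "song"
[1,2] PP\S  lex  "from"
[2,3] ((NP\S)\(PP\S))/NP  lex  "heard"
[3,4] S  lex  "the"
[4,5] NP\S  lex  "chased"
[3,5] NP  <  k=4
[2,5] (NP\S)\(PP\S)  >  k=3
[1,5] NP\S  <  k=2
[0,5] S  >  k=1

[0,5] S   >
  [0,1] "song" : S/(NP\S)
  [1,5] NP\S   <
    [1,2] "from" : PP\S
    [2,5] (NP\S)\(PP\S)   >
      [2,3] "heard" : ((NP\S)\(PP\S))/NP
      [3,5] NP   <
        [3,4] "the" : S
        [4,5] "chased" : NP\S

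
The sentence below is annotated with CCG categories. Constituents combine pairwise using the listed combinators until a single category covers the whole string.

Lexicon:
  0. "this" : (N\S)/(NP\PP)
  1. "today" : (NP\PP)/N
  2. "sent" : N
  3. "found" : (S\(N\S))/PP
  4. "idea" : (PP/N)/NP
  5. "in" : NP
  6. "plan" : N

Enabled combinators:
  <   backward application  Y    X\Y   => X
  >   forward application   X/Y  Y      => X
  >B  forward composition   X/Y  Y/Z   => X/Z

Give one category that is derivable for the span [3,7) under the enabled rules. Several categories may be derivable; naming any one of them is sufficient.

[0,7] S   <
  [0,3] N\S   >
    [0,1] "this" : (N\S)/(NP\PP)
    [1,3] NP\PP   >
      [1,2] "today" : (NP\PP)/N
      [2,3] "sent" : N
  [3,7] S\(N\S)   >
    [3,4] "found" : (S\(N\S))/PP
    [4,7] PP   >
      [4,6] PP/N   >
        [4,5] "idea" : (PP/N)/NP
        [5,6] "in" : NP
      [6,7] "plan" : N

S\(N\S)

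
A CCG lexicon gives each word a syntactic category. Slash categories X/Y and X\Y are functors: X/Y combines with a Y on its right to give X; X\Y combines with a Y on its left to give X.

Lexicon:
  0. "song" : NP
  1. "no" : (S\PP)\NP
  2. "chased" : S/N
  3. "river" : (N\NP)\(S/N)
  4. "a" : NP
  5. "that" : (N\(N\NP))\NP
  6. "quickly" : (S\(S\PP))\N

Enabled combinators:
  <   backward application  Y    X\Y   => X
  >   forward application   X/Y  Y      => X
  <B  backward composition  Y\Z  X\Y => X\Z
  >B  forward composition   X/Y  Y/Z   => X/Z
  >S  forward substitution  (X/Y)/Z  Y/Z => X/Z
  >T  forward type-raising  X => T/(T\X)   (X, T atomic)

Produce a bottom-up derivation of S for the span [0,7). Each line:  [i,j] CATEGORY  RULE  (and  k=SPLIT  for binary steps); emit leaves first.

[0,1] NP  lex  "song"
[1,2] (S\PP)\NP  lex  "no"
[0,2] S\PP  <  k=1
[2,3] S/N  lex  "chased"
[3,4] (N\NP)\(S/N)  lex  "river"
[2,4] N\NP  <  k=3
[4,5] NP  lex  "a"
[5,6] (N\(N\NP))\NP  lex  "that"
[4,6] N\(N\NP)  <  k=5
[2,6] N  <  k=4
[6,7] (S\(S\PP))\N  lex  "quickly"
[2,7] S\(S\PP)  <  k=6
[0,7] S  <  k=2

[0,7] S   <
  [0,2] S\PP   <
    [0,1] "song" : NP
    [1,2] "no" : (S\PP)\NP
  [2,7] S\(S\PP)   <
    [2,6] N   <
      [2,4] N\NP   <
        [2,3] "chased" : S/N
        [3,4] "river" : (N\NP)\(S/N)
      [4,6] N\(N\NP)   <
        [4,5] "a" : NP
        [5,6] "that" : (N\(N\NP))\NP
    [6,7] "quickly" : (S\(S\PP))\N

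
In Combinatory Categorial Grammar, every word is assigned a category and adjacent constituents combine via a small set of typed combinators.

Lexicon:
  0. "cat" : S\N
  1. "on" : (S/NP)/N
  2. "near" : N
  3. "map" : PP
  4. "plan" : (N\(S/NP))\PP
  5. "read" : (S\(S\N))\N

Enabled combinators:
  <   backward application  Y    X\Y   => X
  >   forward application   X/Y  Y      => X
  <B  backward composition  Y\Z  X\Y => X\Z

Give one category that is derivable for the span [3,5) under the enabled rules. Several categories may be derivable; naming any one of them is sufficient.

[0,6] S   <
  [0,1] "cat" : S\N
  [1,6] S\(S\N)   <
    [1,5] N   <
      [1,3] S/NP   >
        [1,2] "on" : (S/NP)/N
        [2,3] "near" : N
      [3,5] N\(S/NP)   <
        [3,4] "map" : PP
        [4,5] "plan" : (N\(S/NP))\PP
    [5,6] "read" : (S\(S\N))\N

N\(S/NP)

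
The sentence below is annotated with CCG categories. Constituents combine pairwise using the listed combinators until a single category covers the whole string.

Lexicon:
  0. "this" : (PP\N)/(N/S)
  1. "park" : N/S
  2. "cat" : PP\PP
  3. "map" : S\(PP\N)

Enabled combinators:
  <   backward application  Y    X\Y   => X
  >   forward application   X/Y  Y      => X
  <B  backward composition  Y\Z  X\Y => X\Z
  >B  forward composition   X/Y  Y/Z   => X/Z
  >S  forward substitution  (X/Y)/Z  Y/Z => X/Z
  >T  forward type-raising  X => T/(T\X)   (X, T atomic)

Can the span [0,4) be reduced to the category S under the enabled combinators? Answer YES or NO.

[0,4] S   <
  [0,3] PP\N   <B
    [0,2] PP\N   >
      [0,1] "this" : (PP\N)/(N/S)
      [1,2] "park" : N/S
    [2,3] "cat" : PP\PP
  [3,4] "map" : S\(PP\N)

YES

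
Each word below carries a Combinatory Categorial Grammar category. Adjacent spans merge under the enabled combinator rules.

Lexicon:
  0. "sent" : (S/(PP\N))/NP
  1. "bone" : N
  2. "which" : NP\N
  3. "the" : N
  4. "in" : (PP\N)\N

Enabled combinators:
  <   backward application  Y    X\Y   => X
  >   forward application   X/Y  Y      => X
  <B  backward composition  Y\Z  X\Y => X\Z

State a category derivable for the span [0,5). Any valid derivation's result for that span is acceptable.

[0,5] S   >
  [0,3] S/(PP\N)   >
    [0,1] "sent" : (S/(PP\N))/NP
    [1,3] NP   <
      [1,2] "bone" : N
      [2,3] "which" : NP\N
  [3,5] PP\N   <
    [3,4] "the" : N
    [4,5] "in" : (PP\N)\N

S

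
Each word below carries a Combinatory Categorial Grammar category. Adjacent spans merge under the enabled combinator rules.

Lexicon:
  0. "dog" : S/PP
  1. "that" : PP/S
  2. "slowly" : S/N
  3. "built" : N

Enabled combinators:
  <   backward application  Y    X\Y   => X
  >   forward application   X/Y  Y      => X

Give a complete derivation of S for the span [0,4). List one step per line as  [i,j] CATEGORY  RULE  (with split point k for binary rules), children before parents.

[0,1] S/PP  lex  "dog"
[1,2] PP/S  lex  "that"
[2,3] S/N  lex  "slowly"
[3,4] N  lex  "built"
[2,4] S  >  k=3
[1,4] PP  >  k=2
[0,4] S  >  k=1

[0,4] S   >
  [0,1] "dog" : S/PP
  [1,4] PP   >
    [1,2] "that" : PP/S
    [2,4] S   >
      [2,3] "slowly" : S/N
      [3,4] "built" : N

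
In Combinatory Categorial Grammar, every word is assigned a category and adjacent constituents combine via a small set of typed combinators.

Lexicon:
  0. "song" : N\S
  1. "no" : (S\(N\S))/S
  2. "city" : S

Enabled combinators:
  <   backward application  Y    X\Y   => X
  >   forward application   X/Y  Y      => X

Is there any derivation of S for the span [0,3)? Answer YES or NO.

[0,3] S   <
  [0,1] "song" : N\S
  [1,3] S\(N\S)   >
    [1,2] "no" : (S\(N\S))/S
    [2,3] "city" : S

YES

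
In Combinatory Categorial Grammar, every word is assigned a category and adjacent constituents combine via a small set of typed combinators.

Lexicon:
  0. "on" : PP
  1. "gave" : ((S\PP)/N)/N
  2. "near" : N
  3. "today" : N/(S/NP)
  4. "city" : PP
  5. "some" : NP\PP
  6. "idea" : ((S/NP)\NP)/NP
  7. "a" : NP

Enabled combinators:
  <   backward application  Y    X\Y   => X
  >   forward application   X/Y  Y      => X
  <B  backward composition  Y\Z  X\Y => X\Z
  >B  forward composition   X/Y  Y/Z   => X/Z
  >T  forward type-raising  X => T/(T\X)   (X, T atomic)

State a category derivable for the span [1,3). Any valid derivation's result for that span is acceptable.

[0,8] S   >
  [0,1] S/(S\PP)   >T
    [0,1] "on" : PP
  [1,8] S\PP   >
    [1,3] (S\PP)/N   >
      [1,2] "gave" : ((S\PP)/N)/N
      [2,3] "near" : N
    [3,8] N   >
      [3,4] "today" : N/(S/NP)
      [4,8] S/NP   <
        [4,6] NP   >
          [4,5] NP/(NP\PP)   >T
            [4,5] "city" : PP
          [5,6] "some" : NP\PP
        [6,8] (S/NP)\NP   >
          [6,7] "idea" : ((S/NP)\NP)/NP
          [7,8] "a" : NP

(S\PP)/N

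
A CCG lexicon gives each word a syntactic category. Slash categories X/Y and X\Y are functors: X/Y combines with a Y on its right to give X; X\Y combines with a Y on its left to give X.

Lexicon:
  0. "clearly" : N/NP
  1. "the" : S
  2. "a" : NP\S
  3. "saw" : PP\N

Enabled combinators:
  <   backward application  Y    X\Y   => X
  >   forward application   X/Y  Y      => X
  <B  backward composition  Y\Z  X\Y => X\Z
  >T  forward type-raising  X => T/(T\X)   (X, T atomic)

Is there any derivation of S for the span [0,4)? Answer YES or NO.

NO

N/NP S NP\S PP\N
CKY chart[0,4] = {N/(N\PP), NP/(NP\PP), PP, PP/(PP\PP), S/(S\PP)}; S ∉ chart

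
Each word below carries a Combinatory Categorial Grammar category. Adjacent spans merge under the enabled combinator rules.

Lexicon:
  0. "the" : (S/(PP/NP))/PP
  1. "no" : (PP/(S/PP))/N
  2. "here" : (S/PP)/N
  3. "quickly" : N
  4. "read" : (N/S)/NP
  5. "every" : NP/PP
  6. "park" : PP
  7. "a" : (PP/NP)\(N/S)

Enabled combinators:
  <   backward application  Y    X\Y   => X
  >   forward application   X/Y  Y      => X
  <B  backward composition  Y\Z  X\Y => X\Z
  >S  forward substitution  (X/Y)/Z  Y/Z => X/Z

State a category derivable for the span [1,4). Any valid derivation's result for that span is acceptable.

PP

[0,8] S   >
  [0,4] S/(PP/NP)   >
    [0,1] "the" : (S/(PP/NP))/PP
    [1,4] PP   >
      [1,3] PP/N   >S
        [1,2] "no" : (PP/(S/PP))/N
        [2,3] "here" : (S/PP)/N
      [3,4] "quickly" : N
  [4,8] PP/NP   <
    [4,7] N/S   >
      [4,5] "read" : (N/S)/NP
      [5,7] NP   >
        [5,6] "every" : NP/PP
        [6,7] "park" : PP
    [7,8] "a" : (PP/NP)\(N/S)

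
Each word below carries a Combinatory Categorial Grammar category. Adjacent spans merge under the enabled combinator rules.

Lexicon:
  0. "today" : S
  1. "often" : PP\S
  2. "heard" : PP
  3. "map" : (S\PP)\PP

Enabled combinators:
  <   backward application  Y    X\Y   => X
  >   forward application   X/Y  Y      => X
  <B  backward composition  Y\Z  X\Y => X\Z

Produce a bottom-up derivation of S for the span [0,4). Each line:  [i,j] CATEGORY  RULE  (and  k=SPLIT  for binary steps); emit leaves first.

[0,4] S   <
  [0,2] PP   <
    [0,1] "today" : S
    [1,2] "often" : PP\S
  [2,4] S\PP   <
    [2,3] "heard" : PP
    [3,4] "map" : (S\PP)\PP

[0,1] S  lex  "today"
[1,2] PP\S  lex  "often"
[0,2] PP  <  k=1
[2,3] PP  lex  "heard"
[3,4] (S\PP)\PP  lex  "map"
[2,4] S\PP  <  k=3
[0,4] S  <  k=2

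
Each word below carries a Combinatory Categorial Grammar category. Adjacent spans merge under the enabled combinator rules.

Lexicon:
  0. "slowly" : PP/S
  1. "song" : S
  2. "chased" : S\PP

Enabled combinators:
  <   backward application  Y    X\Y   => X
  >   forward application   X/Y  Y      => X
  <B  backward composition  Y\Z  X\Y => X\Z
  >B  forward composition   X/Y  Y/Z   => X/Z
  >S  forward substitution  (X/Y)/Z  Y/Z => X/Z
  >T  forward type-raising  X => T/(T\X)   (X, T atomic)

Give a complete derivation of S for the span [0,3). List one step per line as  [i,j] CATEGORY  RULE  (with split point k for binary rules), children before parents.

[0,1] PP/S  lex  "slowly"
[1,2] S  lex  "song"
[0,2] PP  >  k=1
[2,3] S\PP  lex  "chased"
[0,3] S  <  k=2

[0,3] S   <
  [0,2] PP   >
    [0,1] "slowly" : PP/S
    [1,2] "song" : S
  [2,3] "chased" : S\PP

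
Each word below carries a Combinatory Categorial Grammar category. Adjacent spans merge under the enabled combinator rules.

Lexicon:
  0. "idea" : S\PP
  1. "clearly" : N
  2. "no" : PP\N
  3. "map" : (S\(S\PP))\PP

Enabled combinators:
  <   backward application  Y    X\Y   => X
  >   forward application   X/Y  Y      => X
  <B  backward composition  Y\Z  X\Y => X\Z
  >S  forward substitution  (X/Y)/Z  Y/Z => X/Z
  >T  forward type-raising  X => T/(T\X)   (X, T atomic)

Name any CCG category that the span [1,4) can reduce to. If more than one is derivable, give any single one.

[0,4] S   <
  [0,1] "idea" : S\PP
  [1,4] S\(S\PP)   <
    [1,3] PP   <
      [1,2] "clearly" : N
      [2,3] "no" : PP\N
    [3,4] "map" : (S\(S\PP))\PP

S\(S\PP)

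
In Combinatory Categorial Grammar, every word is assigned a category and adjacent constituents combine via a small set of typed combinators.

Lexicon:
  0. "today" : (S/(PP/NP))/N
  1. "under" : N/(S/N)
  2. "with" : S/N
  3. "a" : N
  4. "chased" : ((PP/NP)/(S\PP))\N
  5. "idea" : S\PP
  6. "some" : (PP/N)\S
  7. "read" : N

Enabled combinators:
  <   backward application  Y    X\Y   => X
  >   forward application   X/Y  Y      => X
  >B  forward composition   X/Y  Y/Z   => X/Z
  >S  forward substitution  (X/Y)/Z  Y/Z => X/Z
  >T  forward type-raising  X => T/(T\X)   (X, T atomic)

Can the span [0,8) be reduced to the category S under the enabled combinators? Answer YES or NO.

(S/(PP/NP))/N N/(S/N) S/N N ((PP/NP)/(S\PP))\N S\PP (PP/N)\S N
CKY chart[0,8] = {N/(N\PP), NP/(NP\PP), PP, PP/(N\N), PP/(PP\PP), S/(S\PP)}; S ∉ chart

NO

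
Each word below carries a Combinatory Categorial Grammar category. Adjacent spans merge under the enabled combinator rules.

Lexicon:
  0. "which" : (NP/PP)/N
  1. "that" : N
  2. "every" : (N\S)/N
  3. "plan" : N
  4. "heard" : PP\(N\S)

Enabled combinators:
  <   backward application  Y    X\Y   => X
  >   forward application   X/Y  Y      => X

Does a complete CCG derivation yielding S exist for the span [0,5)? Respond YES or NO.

NO

(NP/PP)/N N (N\S)/N N PP\(N\S)
CKY chart[0,5] = {NP}; S ∉ chart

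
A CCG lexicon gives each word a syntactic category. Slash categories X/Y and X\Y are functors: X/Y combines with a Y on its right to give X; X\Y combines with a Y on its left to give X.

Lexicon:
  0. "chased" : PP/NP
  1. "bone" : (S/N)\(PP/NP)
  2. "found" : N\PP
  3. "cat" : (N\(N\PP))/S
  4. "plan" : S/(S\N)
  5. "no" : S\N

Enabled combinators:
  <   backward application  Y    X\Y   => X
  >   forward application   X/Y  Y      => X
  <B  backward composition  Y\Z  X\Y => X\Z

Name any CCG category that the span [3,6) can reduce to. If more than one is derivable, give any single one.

N\(N\PP)

[0,6] S   >
  [0,2] S/N   <
    [0,1] "chased" : PP/NP
    [1,2] "bone" : (S/N)\(PP/NP)
  [2,6] N   <
    [2,3] "found" : N\PP
    [3,6] N\(N\PP)   >
      [3,4] "cat" : (N\(N\PP))/S
      [4,6] S   >
        [4,5] "plan" : S/(S\N)
        [5,6] "no" : S\N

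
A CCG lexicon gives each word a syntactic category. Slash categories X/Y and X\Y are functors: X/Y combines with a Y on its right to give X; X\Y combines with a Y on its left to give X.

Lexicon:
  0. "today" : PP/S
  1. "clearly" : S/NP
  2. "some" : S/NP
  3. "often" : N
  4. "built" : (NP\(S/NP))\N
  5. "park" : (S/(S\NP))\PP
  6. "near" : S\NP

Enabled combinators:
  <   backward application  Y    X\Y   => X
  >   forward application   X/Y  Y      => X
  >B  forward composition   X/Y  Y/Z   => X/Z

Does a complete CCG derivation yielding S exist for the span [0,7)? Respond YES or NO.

[0,7] S   >
  [0,6] S/(S\NP)   <
    [0,5] PP   >
      [0,2] PP/NP   >B
        [0,1] "today" : PP/S
        [1,2] "clearly" : S/NP
      [2,5] NP   <
        [2,3] "some" : S/NP
        [3,5] NP\(S/NP)   <
          [3,4] "often" : N
          [4,5] "built" : (NP\(S/NP))\N
    [5,6] "park" : (S/(S\NP))\PP
  [6,7] "near" : S\NP

YES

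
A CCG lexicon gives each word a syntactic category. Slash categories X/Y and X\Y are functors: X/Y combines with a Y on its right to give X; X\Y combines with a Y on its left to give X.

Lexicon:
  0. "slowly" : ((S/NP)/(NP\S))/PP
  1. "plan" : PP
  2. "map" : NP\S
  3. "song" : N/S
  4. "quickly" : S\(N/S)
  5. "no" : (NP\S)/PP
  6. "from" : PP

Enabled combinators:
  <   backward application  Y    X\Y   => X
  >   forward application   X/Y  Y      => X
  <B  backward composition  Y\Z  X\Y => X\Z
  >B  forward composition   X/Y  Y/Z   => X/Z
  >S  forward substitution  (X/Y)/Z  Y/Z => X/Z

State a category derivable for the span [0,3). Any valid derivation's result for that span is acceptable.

[0,7] S   >
  [0,3] S/NP   >
    [0,2] (S/NP)/(NP\S)   >
      [0,1] "slowly" : ((S/NP)/(NP\S))/PP
      [1,2] "plan" : PP
    [2,3] "map" : NP\S
  [3,7] NP   <
    [3,5] S   <
      [3,4] "song" : N/S
      [4,5] "quickly" : S\(N/S)
    [5,7] NP\S   >
      [5,6] "no" : (NP\S)/PP
      [6,7] "from" : PP

S/NP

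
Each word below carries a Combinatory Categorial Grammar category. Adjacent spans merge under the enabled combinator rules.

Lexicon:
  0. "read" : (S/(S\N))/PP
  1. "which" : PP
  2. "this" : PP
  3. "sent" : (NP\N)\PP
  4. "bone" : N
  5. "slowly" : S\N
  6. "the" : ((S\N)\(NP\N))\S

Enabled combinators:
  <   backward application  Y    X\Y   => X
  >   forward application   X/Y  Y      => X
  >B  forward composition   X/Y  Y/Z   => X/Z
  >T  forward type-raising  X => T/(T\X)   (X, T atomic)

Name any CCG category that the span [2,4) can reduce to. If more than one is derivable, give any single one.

NP\N

[0,7] S   >
  [0,2] S/(S\N)   >
    [0,1] "read" : (S/(S\N))/PP
    [1,2] "which" : PP
  [2,7] S\N   <
    [2,4] NP\N   <
      [2,3] "this" : PP
      [3,4] "sent" : (NP\N)\PP
    [4,7] (S\N)\(NP\N)   <
      [4,6] S   >
        [4,5] S/(S\N)   >T
          [4,5] "bone" : N
        [5,6] "slowly" : S\N
      [6,7] "the" : ((S\N)\(NP\N))\S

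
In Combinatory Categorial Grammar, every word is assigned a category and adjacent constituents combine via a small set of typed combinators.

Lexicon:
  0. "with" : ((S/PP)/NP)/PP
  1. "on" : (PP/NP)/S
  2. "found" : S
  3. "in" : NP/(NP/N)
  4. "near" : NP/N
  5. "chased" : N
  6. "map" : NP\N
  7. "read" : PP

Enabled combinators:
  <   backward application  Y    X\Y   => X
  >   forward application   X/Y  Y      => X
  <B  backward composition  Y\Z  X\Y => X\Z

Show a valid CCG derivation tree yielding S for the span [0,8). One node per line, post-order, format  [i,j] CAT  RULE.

[0,1] ((S/PP)/NP)/PP  lex  "with"
[1,2] (PP/NP)/S  lex  "on"
[2,3] S  lex  "found"
[1,3] PP/NP  >  k=2
[3,4] NP/(NP/N)  lex  "in"
[4,5] NP/N  lex  "near"
[3,5] NP  >  k=4
[1,5] PP  >  k=3
[0,5] (S/PP)/NP  >  k=1
[5,6] N  lex  "chased"
[6,7] NP\N  lex  "map"
[5,7] NP  <  k=6
[0,7] S/PP  >  k=5
[7,8] PP  lex  "read"
[0,8] S  >  k=7

[0,8] S   >
  [0,7] S/PP   >
    [0,5] (S/PP)/NP   >
      [0,1] "with" : ((S/PP)/NP)/PP
      [1,5] PP   >
        [1,3] PP/NP   >
          [1,2] "on" : (PP/NP)/S
          [2,3] "found" : S
        [3,5] NP   >
          [3,4] "in" : NP/(NP/N)
          [4,5] "near" : NP/N
    [5,7] NP   <
      [5,6] "chased" : N
      [6,7] "map" : NP\N
  [7,8] "read" : PP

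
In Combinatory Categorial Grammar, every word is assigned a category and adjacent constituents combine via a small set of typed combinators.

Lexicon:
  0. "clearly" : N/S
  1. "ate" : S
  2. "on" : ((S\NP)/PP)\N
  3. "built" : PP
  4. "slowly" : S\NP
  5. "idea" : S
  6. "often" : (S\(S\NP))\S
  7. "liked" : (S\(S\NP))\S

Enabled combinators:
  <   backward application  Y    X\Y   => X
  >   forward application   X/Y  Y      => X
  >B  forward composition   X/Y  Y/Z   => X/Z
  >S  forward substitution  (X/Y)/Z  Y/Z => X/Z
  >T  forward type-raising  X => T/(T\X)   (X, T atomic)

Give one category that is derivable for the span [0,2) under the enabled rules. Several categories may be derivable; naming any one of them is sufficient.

[0,8] S   <
  [0,4] S\NP   >
    [0,3] (S\NP)/PP   <
      [0,2] N   >
        [0,1] "clearly" : N/S
        [1,2] "ate" : S
      [2,3] "on" : ((S\NP)/PP)\N
    [3,4] "built" : PP
  [4,8] S\(S\NP)   <
    [4,7] S   <
      [4,5] "slowly" : S\NP
      [5,7] S\(S\NP)   <
        [5,6] "idea" : S
        [6,7] "often" : (S\(S\NP))\S
    [7,8] "liked" : (S\(S\NP))\S

N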